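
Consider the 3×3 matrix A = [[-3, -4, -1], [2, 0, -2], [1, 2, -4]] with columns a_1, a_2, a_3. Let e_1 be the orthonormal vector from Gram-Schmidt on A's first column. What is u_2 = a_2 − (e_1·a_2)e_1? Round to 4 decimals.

a_1 = (-3, 2, 1); ‖a_1‖ = 3.7417, so e_1 = (-0.8018, 0.5345, 0.2673).
e_1·a_2 = (-0.8018)·(-4) + 0.5345·0 + 0.2673·2 = 3.7417.
u_2 = a_2 − 3.7417·e_1 = (-1.0000, -2.0000, 1.0000).

u_2 = (-1.0000, -2.0000, 1.0000)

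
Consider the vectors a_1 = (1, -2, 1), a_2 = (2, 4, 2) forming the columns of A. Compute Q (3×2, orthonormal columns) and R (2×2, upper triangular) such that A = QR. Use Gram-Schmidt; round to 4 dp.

Q = [[0.4082, 0.5774], [-0.8165, 0.5774], [0.4082, 0.5774]], R = [[2.4495, -1.6330], [0.0000, 4.6188]]

e_1 = a_1/‖a_1‖ = (1, -2, 1)/2.4495 = (0.4082, -0.8165, 0.4082).
r_{12} = e_1·a_2 = -1.6330.
u_2 = a_2 + 1.6330·e_1 = (2.6667, 2.6667, 2.6667).
‖u_2‖ = 4.6188, so e_2 = (0.5774, 0.5774, 0.5774).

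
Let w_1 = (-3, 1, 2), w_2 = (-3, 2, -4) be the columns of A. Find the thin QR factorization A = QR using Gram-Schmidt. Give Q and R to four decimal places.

e_1 = w_1/‖w_1‖ = (-3, 1, 2)/3.7417 = (-0.8018, 0.2673, 0.5345).
r_{12} = e_1·w_2 = 0.8018.
u_2 = w_2 − 0.8018·e_1 = (-2.3571, 1.7857, -4.4286).
‖u_2‖ = 5.3251, so e_2 = (-0.4426, 0.3353, -0.8316).

Q = [[-0.8018, -0.4426], [0.2673, 0.3353], [0.5345, -0.8316]], R = [[3.7417, 0.8018], [0.0000, 5.3251]]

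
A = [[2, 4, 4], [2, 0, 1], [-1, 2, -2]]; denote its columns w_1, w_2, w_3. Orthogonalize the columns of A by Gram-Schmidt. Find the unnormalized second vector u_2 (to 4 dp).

u_2 = (2.6667, -1.3333, 2.6667)

w_1 = (2, 2, -1); ‖w_1‖ = 3.0000, so q_1 = (0.6667, 0.6667, -0.3333).
q_1·w_2 = 0.6667·4 + 0.6667·0 + (-0.3333)·2 = 2.0000.
u_2 = w_2 − 2.0000·q_1 = (2.6667, -1.3333, 2.6667).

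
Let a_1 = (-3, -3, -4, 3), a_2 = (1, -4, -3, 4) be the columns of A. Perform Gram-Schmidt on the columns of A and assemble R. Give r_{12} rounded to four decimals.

a_1 = (-3, -3, -4, 3); ‖a_1‖ = 6.5574, so q_1 = (-0.4575, -0.4575, -0.6100, 0.4575).
r_{12} = q_1·a_2 = 5.0325.

r_{12} = 5.0325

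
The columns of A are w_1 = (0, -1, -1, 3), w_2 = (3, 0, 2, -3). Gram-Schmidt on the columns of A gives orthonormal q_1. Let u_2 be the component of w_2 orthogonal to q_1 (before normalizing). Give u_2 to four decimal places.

u_2 = (3.0000, -1.0000, 1.0000, 0.0000)

w_1 = (0, -1, -1, 3); ‖w_1‖ = 3.3166, so q_1 = (0.0000, -0.3015, -0.3015, 0.9045).
q_1·w_2 = 0.0000·3 + (-0.3015)·0 + (-0.3015)·2 + 0.9045·(-3) = -3.3166.
u_2 = w_2 + 3.3166·q_1 = (3.0000, -1.0000, 1.0000, 0.0000).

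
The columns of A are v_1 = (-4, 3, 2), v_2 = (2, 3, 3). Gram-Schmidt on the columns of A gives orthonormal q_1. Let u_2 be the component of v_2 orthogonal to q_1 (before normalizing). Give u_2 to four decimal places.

q_1 = v_1/‖v_1‖ = (-4, 3, 2)/5.3852 = (-0.7428, 0.5571, 0.3714).
r_{12} = q_1·v_2 = 1.2999.
u_2 = v_2 − 1.2999·q_1 = (2.9655, 2.2759, 2.5172).

u_2 = (2.9655, 2.2759, 2.5172)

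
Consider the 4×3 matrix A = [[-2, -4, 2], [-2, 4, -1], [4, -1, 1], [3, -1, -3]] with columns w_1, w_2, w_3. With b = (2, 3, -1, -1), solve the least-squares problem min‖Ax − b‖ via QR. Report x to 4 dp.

x = (-0.4923, 0.0826, 0.0253)

e_1 = w_1/‖w_1‖ = (-2, -2, 4, 3)/5.7446 = (-0.3482, -0.3482, 0.6963, 0.5222).
r_{12} = e_1·w_2 = -1.2185.
u_2 = w_2 + 1.2185·e_1 = (-4.4242, 3.5758, -0.1515, -0.3636).
‖u_2‖ = 5.7022, so e_2 = (-0.7759, 0.6271, -0.0266, -0.0638).
r_{13} = e_1·w_3 = -1.2185; r_{23} = e_2·w_3 = -2.0141.
u_3 = w_3 + 1.2185·e_1 + 2.0141·e_2 = (0.0130, -0.1612, 1.7950, -2.4921).
‖u_3‖ = 3.0755, so e_3 = (0.0042, -0.0524, 0.5836, -0.8103).
Qᵀb = (-2.9593, 0.4198, 0.0779).
Back-substitute: x_3 = 0.0779/3.0755 = 0.0253.
x_2 = (0.4198 + 2.0141·0.0253)/5.7022 = 0.0826.
x_1 = (-2.9593 + 1.2185·0.0826 + 1.2185·0.0253)/5.7446 = -0.4923.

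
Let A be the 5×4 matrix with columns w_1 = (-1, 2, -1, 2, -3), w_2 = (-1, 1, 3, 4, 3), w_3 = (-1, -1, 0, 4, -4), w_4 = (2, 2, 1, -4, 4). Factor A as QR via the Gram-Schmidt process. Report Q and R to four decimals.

w_1 = (-1, 2, -1, 2, -3); ‖w_1‖ = 4.3589, so e_1 = (-0.2294, 0.4588, -0.2294, 0.4588, -0.6882).
e_1·w_2 = (-0.2294)·(-1) + 0.4588·1 + (-0.2294)·3 + 0.4588·4 + (-0.6882)·3 = -0.2294.
u_2 = w_2 + 0.2294·e_1 = (-1.0526, 1.1053, 2.9474, 4.1053, 2.8421).
‖u_2‖ = 5.9956, so e_2 = (-0.1756, 0.1843, 0.4916, 0.6847, 0.4740).
e_1·w_3 = (-0.2294)·(-1) + 0.4588·(-1) + (-0.2294)·0 + 0.4588·4 + (-0.6882)·(-4) = 4.3589; e_2·w_3 = (-0.1756)·(-1) + 0.1843·(-1) + 0.4916·0 + 0.6847·4 + 0.4740·(-4) = 0.8339.
u_3 = w_3 − 4.3589·e_1 − 0.8339·e_2 = (0.1464, -3.1537, 0.5900, 1.4290, -1.3953).
‖u_3‖ = 3.7821, so e_3 = (0.0387, -0.8339, 0.1560, 0.3778, -0.3689).
e_1·w_4 = (-0.2294)·2 + 0.4588·2 + (-0.2294)·1 + 0.4588·(-4) + (-0.6882)·4 = -4.3589; e_2·w_4 = (-0.1756)·2 + 0.1843·2 + 0.4916·1 + 0.6847·(-4) + 0.4740·4 = -0.3336; e_3·w_4 = 0.0387·2 + (-0.8339)·2 + 0.1560·1 + 0.3778·(-4) + (-0.3689)·4 = -4.4213.
u_4 = w_4 + 4.3589·e_1 + 0.3336·e_2 + 4.4213·e_3 = (1.1126, 0.3748, 0.8537, -0.1011, -0.4730).
‖u_4‖ = 1.5301, so e_4 = (0.7271, 0.2450, 0.5580, -0.0661, -0.3091).

Q = [[-0.2294, -0.1756, 0.0387, 0.7271], [0.4588, 0.1843, -0.8339, 0.2450], [-0.2294, 0.4916, 0.1560, 0.5580], [0.4588, 0.6847, 0.3778, -0.0661], [-0.6882, 0.4740, -0.3689, -0.3091]], R = [[4.3589, -0.2294, 4.3589, -4.3589], [0.0000, 5.9956, 0.8339, -0.3336], [0.0000, 0.0000, 3.7821, -4.4213], [0.0000, 0.0000, 0.0000, 1.5301]]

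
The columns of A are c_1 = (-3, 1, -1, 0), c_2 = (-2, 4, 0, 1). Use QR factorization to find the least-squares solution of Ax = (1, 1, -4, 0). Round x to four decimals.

x = (0.1679, 0.0153)

c_1 = (-3, 1, -1, 0); ‖c_1‖ = 3.3166, so e_1 = (-0.9045, 0.3015, -0.3015, 0.0000).
e_1·c_2 = (-0.9045)·(-2) + 0.3015·4 + (-0.3015)·0 + 0.0000·1 = 3.0151.
u_2 = c_2 − 3.0151·e_1 = (0.7273, 3.0909, 0.9091, 1.0000).
‖u_2‖ = 3.4510, so e_2 = (0.2107, 0.8957, 0.2634, 0.2898).
Qᵀb = (0.6030, 0.0527).
Back-substitute: x_2 = 0.0527/3.4510 = 0.0153.
x_1 = (0.6030 − 3.0151·0.0153)/3.3166 = 0.1679.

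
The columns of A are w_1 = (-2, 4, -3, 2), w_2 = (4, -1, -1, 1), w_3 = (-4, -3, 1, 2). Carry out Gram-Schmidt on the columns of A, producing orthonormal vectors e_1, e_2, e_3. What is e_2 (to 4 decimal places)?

e_2 = (0.8544, -0.0362, -0.3910, 0.3403)

w_1 = (-2, 4, -3, 2); ‖w_1‖ = 5.7446, so e_1 = (-0.3482, 0.6963, -0.5222, 0.3482).
e_1·w_2 = (-0.3482)·4 + 0.6963·(-1) + (-0.5222)·(-1) + 0.3482·1 = -1.2185.
u_2 = w_2 + 1.2185·e_1 = (3.5758, -0.1515, -1.6364, 1.4242).
‖u_2‖ = 4.1851, so e_2 = (0.8544, -0.0362, -0.3910, 0.3403).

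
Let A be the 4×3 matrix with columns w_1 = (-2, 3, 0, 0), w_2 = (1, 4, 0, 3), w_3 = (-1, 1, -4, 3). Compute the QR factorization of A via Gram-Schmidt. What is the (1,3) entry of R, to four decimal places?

e_1 = w_1/‖w_1‖ = (-2, 3, 0, 0)/3.6056 = (-0.5547, 0.8321, 0.0000, 0.0000).
r_{13} = e_1·w_3 = 1.3868.

r_{13} = 1.3868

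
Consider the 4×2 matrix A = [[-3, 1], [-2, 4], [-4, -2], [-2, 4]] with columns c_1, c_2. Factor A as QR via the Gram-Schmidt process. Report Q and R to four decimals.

c_1 = (-3, -2, -4, -2); ‖c_1‖ = 5.7446, so q_1 = (-0.5222, -0.3482, -0.6963, -0.3482).
q_1·c_2 = (-0.5222)·1 + (-0.3482)·4 + (-0.6963)·(-2) + (-0.3482)·4 = -1.9149.
u_2 = c_2 + 1.9149·q_1 = (0.0000, 3.3333, -3.3333, 3.3333).
‖u_2‖ = 5.7735, so q_2 = (0.0000, 0.5774, -0.5774, 0.5774).

Q = [[-0.5222, 0.0000], [-0.3482, 0.5774], [-0.6963, -0.5774], [-0.3482, 0.5774]], R = [[5.7446, -1.9149], [0.0000, 5.7735]]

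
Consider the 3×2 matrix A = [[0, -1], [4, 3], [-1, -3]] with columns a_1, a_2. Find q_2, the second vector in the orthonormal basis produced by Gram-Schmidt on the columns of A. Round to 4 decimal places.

q_1 = a_1/‖a_1‖ = (0, 4, -1)/4.1231 = (0.0000, 0.9701, -0.2425).
r_{12} = q_1·a_2 = 3.6380.
u_2 = a_2 − 3.6380·q_1 = (-1.0000, -0.5294, -2.1176).
‖u_2‖ = 2.4010, so q_2 = (-0.4165, -0.2205, -0.8820).

q_2 = (-0.4165, -0.2205, -0.8820)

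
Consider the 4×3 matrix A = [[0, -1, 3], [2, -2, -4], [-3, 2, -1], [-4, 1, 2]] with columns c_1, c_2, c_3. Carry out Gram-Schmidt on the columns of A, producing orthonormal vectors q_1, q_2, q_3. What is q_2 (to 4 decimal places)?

c_1 = (0, 2, -3, -4); ‖c_1‖ = 5.3852, so q_1 = (0.0000, 0.3714, -0.5571, -0.7428).
q_1·c_2 = 0.0000·(-1) + 0.3714·(-2) + (-0.5571)·2 + (-0.7428)·1 = -2.5997.
u_2 = c_2 + 2.5997·q_1 = (-1.0000, -1.0345, 0.5517, -0.9310).
‖u_2‖ = 1.8004, so q_2 = (-0.5554, -0.5746, 0.3064, -0.5171).

q_2 = (-0.5554, -0.5746, 0.3064, -0.5171)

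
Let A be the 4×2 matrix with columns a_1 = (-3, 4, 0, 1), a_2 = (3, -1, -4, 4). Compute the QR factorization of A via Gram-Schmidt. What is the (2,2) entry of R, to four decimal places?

r_{22} = 6.2358

a_1 = (-3, 4, 0, 1); ‖a_1‖ = 5.0990, so e_1 = (-0.5883, 0.7845, 0.0000, 0.1961).
e_1·a_2 = (-0.5883)·3 + 0.7845·(-1) + 0.0000·(-4) + 0.1961·4 = -1.7650.
u_2 = a_2 + 1.7650·e_1 = (1.9615, 0.3846, -4.0000, 4.3462).
r_{22} = ‖u_2‖ = 6.2358.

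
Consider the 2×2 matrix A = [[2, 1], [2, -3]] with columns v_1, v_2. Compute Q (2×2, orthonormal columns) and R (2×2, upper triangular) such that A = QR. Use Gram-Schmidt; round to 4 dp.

Q = [[0.7071, 0.7071], [0.7071, -0.7071]], R = [[2.8284, -1.4142], [0.0000, 2.8284]]

v_1 = (2, 2); ‖v_1‖ = 2.8284, so e_1 = (0.7071, 0.7071).
e_1·v_2 = 0.7071·1 + 0.7071·(-3) = -1.4142.
u_2 = v_2 + 1.4142·e_1 = (2.0000, -2.0000).
‖u_2‖ = 2.8284, so e_2 = (0.7071, -0.7071).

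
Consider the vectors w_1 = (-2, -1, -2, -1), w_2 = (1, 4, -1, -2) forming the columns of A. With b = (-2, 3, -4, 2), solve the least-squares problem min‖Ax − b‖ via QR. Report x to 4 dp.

x = (0.8056, 0.5278)

w_1 = (-2, -1, -2, -1); ‖w_1‖ = 3.1623, so q_1 = (-0.6325, -0.3162, -0.6325, -0.3162).
q_1·w_2 = (-0.6325)·1 + (-0.3162)·4 + (-0.6325)·(-1) + (-0.3162)·(-2) = -0.6325.
u_2 = w_2 + 0.6325·q_1 = (0.6000, 3.8000, -1.4000, -2.2000).
‖u_2‖ = 4.6476, so q_2 = (0.1291, 0.8176, -0.3012, -0.4734).
Qᵀb = (2.2136, 2.4529).
Back-substitute: x_2 = 2.4529/4.6476 = 0.5278.
x_1 = (2.2136 + 0.6325·0.5278)/3.1623 = 0.8056.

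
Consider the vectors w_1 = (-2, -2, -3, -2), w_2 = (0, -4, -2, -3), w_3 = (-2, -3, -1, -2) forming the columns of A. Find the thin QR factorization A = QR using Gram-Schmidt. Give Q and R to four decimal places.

Q = [[-0.4364, 0.6038, -0.6658], [-0.4364, -0.6642, -0.3472], [-0.6547, 0.2717, 0.6600], [-0.4364, -0.3472, 0.0230]], R = [[4.5826, 4.3644, 3.7097], [0.0000, 3.1547, 1.2076], [0.0000, 0.0000, 1.6673]]

w_1 = (-2, -2, -3, -2); ‖w_1‖ = 4.5826, so q_1 = (-0.4364, -0.4364, -0.6547, -0.4364).
q_1·w_2 = (-0.4364)·0 + (-0.4364)·(-4) + (-0.6547)·(-2) + (-0.4364)·(-3) = 4.3644.
u_2 = w_2 − 4.3644·q_1 = (1.9048, -2.0952, 0.8571, -1.0952).
‖u_2‖ = 3.1547, so q_2 = (0.6038, -0.6642, 0.2717, -0.3472).
q_1·w_3 = (-0.4364)·(-2) + (-0.4364)·(-3) + (-0.6547)·(-1) + (-0.4364)·(-2) = 3.7097; q_2·w_3 = 0.6038·(-2) + (-0.6642)·(-3) + 0.2717·(-1) + (-0.3472)·(-2) = 1.2076.
u_3 = w_3 − 3.7097·q_1 − 1.2076·q_2 = (-1.1100, -0.5789, 1.1005, 0.0383).
‖u_3‖ = 1.6673, so q_3 = (-0.6658, -0.3472, 0.6600, 0.0230).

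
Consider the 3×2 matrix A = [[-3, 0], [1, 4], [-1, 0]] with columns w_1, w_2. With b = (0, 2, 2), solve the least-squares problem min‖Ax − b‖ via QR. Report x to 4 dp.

w_1 = (-3, 1, -1); ‖w_1‖ = 3.3166, so q_1 = (-0.9045, 0.3015, -0.3015).
q_1·w_2 = (-0.9045)·0 + 0.3015·4 + (-0.3015)·0 = 1.2060.
u_2 = w_2 − 1.2060·q_1 = (1.0909, 3.6364, 0.3636).
‖u_2‖ = 3.8139, so q_2 = (0.2860, 0.9535, 0.0953).
Qᵀb = (0.0000, 2.0976).
Back-substitute: x_2 = 2.0976/3.8139 = 0.5500.
x_1 = (0.0000 − 1.2060·0.5500)/3.3166 = -0.2000.

x = (-0.2000, 0.5500)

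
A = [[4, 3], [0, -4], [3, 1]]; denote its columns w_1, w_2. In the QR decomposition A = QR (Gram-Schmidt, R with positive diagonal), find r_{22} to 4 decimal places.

r_{22} = 4.1231

e_1 = w_1/‖w_1‖ = (4, 0, 3)/5.0000 = (0.8000, 0.0000, 0.6000).
r_{12} = e_1·w_2 = 3.0000.
u_2 = w_2 − 3.0000·e_1 = (0.6000, -4.0000, -0.8000).
r_{22} = ‖u_2‖ = 4.1231.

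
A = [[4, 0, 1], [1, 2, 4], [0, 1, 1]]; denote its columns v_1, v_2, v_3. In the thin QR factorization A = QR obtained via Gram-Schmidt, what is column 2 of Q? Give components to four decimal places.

v_1 = (4, 1, 0); ‖v_1‖ = 4.1231, so e_1 = (0.9701, 0.2425, 0.0000).
e_1·v_2 = 0.9701·0 + 0.2425·2 + 0.0000·1 = 0.4851.
u_2 = v_2 − 0.4851·e_1 = (-0.4706, 1.8824, 1.0000).
‖u_2‖ = 2.1828, so e_2 = (-0.2156, 0.8623, 0.4581).

e_2 = (-0.2156, 0.8623, 0.4581)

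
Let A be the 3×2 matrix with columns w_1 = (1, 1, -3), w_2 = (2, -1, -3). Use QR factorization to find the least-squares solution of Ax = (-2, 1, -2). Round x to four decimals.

x = (1.1111, -0.7222)

w_1 = (1, 1, -3); ‖w_1‖ = 3.3166, so e_1 = (0.3015, 0.3015, -0.9045).
e_1·w_2 = 0.3015·2 + 0.3015·(-1) + (-0.9045)·(-3) = 3.0151.
u_2 = w_2 − 3.0151·e_1 = (1.0909, -1.9091, -0.2727).
‖u_2‖ = 2.2156, so e_2 = (0.4924, -0.8616, -0.1231).
Qᵀb = (1.5076, -1.6002).
Back-substitute: x_2 = -1.6002/2.2156 = -0.7222.
x_1 = (1.5076 − 3.0151·(-0.7222))/3.3166 = 1.1111.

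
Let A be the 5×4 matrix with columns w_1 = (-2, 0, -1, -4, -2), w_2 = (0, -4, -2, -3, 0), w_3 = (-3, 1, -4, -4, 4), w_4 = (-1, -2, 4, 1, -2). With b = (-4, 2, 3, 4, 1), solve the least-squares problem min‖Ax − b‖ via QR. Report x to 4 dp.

w_1 = (-2, 0, -1, -4, -2); ‖w_1‖ = 5.0000, so q_1 = (-0.4000, 0.0000, -0.2000, -0.8000, -0.4000).
q_1·w_2 = (-0.4000)·0 + 0.0000·(-4) + (-0.2000)·(-2) + (-0.8000)·(-3) + (-0.4000)·0 = 2.8000.
u_2 = w_2 − 2.8000·q_1 = (1.1200, -4.0000, -1.4400, -0.7600, 1.1200).
‖u_2‖ = 4.6000, so q_2 = (0.2435, -0.8696, -0.3130, -0.1652, 0.2435).
q_1·w_3 = (-0.4000)·(-3) + 0.0000·1 + (-0.2000)·(-4) + (-0.8000)·(-4) + (-0.4000)·4 = 3.6000; q_2·w_3 = 0.2435·(-3) + (-0.8696)·1 + (-0.3130)·(-4) + (-0.1652)·(-4) + 0.2435·4 = 1.2870.
u_3 = w_3 − 3.6000·q_1 − 1.2870·q_2 = (-1.8733, 2.1191, -2.8771, -0.9074, 5.1267).
‖u_3‖ = 6.5866, so q_3 = (-0.2844, 0.3217, -0.4368, -0.1378, 0.7783).
q_1·w_4 = (-0.4000)·(-1) + 0.0000·(-2) + (-0.2000)·4 + (-0.8000)·1 + (-0.4000)·(-2) = -0.4000; q_2·w_4 = 0.2435·(-1) + (-0.8696)·(-2) + (-0.3130)·4 + (-0.1652)·1 + 0.2435·(-2) = -0.4087; q_3·w_4 = (-0.2844)·(-1) + 0.3217·(-2) + (-0.4368)·4 + (-0.1378)·1 + 0.7783·(-2) = -3.8007.
u_4 = w_4 + 0.4000·q_1 + 0.4087·q_2 + 3.8007·q_3 = (-2.1415, -1.1326, 2.1319, 0.0889, 0.8978).
‖u_4‖ = 3.3507, so q_4 = (-0.6391, -0.3380, 0.6362, 0.0265, 0.2679).
Qᵀb = (-2.6000, -4.0696, 0.6980, 4.1632).
Back-substitute: x_4 = 4.1632/3.3507 = 1.2425.
x_3 = (0.6980 + 3.8007·1.2425)/6.5866 = 0.8229.
x_2 = (-4.0696 − 1.2870·0.8229 + 0.4087·1.2425)/4.6000 = -1.0045.
x_1 = (-2.6000 − 2.8000·(-1.0045) − 3.6000·0.8229 + 0.4000·1.2425)/5.0000 = -0.4506.

x = (-0.4506, -1.0045, 0.8229, 1.2425)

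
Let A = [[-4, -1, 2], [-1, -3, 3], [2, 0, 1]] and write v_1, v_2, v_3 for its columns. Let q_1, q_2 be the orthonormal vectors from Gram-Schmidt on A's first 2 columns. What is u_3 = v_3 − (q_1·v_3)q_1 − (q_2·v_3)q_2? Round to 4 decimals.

q_1 = v_1/‖v_1‖ = (-4, -1, 2)/4.5826 = (-0.8729, -0.2182, 0.4364).
r_{12} = q_1·v_2 = 1.5275.
u_2 = v_2 − 1.5275·q_1 = (0.3333, -2.6667, -0.6667).
‖u_2‖ = 2.7689, so q_2 = (0.1204, -0.9631, -0.2408).
r_{13} = q_1·v_3 = -1.9640; r_{23} = q_2·v_3 = -2.8893.
u_3 = v_3 + 1.9640·q_1 + 2.8893·q_2 = (0.6335, -0.2112, 1.1615).

u_3 = (0.6335, -0.2112, 1.1615)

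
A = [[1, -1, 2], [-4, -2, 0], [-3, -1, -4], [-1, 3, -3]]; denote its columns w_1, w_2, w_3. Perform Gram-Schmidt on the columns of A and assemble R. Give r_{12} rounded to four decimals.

w_1 = (1, -4, -3, -1); ‖w_1‖ = 5.1962, so e_1 = (0.1925, -0.7698, -0.5774, -0.1925).
r_{12} = e_1·w_2 = 1.3472.

r_{12} = 1.3472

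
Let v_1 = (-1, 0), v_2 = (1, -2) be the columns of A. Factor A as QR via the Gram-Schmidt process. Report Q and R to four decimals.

v_1 = (-1, 0); ‖v_1‖ = 1.0000, so q_1 = (-1.0000, 0.0000).
q_1·v_2 = (-1.0000)·1 + 0.0000·(-2) = -1.0000.
u_2 = v_2 + 1.0000·q_1 = (0.0000, -2.0000).
‖u_2‖ = 2.0000, so q_2 = (0.0000, -1.0000).

Q = [[-1.0000, 0.0000], [0.0000, -1.0000]], R = [[1.0000, -1.0000], [0.0000, 2.0000]]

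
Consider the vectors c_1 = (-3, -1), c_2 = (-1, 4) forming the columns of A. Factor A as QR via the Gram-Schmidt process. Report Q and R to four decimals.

c_1 = (-3, -1); ‖c_1‖ = 3.1623, so e_1 = (-0.9487, -0.3162).
e_1·c_2 = (-0.9487)·(-1) + (-0.3162)·4 = -0.3162.
u_2 = c_2 + 0.3162·e_1 = (-1.3000, 3.9000).
‖u_2‖ = 4.1110, so e_2 = (-0.3162, 0.9487).

Q = [[-0.9487, -0.3162], [-0.3162, 0.9487]], R = [[3.1623, -0.3162], [0.0000, 4.1110]]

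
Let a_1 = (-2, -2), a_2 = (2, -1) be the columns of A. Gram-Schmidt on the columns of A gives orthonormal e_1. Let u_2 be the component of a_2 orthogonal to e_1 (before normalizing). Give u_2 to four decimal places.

a_1 = (-2, -2); ‖a_1‖ = 2.8284, so e_1 = (-0.7071, -0.7071).
e_1·a_2 = (-0.7071)·2 + (-0.7071)·(-1) = -0.7071.
u_2 = a_2 + 0.7071·e_1 = (1.5000, -1.5000).

u_2 = (1.5000, -1.5000)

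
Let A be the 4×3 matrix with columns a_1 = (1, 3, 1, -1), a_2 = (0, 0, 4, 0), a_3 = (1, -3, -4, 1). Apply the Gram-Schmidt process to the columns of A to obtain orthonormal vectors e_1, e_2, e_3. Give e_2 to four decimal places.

e_1 = a_1/‖a_1‖ = (1, 3, 1, -1)/3.4641 = (0.2887, 0.8660, 0.2887, -0.2887).
r_{12} = e_1·a_2 = 1.1547.
u_2 = a_2 − 1.1547·e_1 = (-0.3333, -1.0000, 3.6667, 0.3333).
‖u_2‖ = 3.8297, so e_2 = (-0.0870, -0.2611, 0.9574, 0.0870).

e_2 = (-0.0870, -0.2611, 0.9574, 0.0870)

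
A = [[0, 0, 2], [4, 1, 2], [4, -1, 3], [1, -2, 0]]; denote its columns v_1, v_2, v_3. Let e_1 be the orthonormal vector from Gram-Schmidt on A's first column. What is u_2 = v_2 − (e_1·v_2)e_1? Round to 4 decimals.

v_1 = (0, 4, 4, 1); ‖v_1‖ = 5.7446, so e_1 = (0.0000, 0.6963, 0.6963, 0.1741).
e_1·v_2 = 0.0000·0 + 0.6963·1 + 0.6963·(-1) + 0.1741·(-2) = -0.3482.
u_2 = v_2 + 0.3482·e_1 = (0.0000, 1.2424, -0.7576, -1.9394).

u_2 = (0.0000, 1.2424, -0.7576, -1.9394)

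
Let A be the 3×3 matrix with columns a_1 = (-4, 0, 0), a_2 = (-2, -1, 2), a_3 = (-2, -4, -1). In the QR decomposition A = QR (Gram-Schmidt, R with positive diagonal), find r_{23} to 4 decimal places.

r_{23} = 0.8944

a_1 = (-4, 0, 0); ‖a_1‖ = 4.0000, so q_1 = (-1.0000, 0.0000, 0.0000).
q_1·a_2 = (-1.0000)·(-2) + 0.0000·(-1) + 0.0000·2 = 2.0000.
u_2 = a_2 − 2.0000·q_1 = (0.0000, -1.0000, 2.0000).
‖u_2‖ = 2.2361, so q_2 = (0.0000, -0.4472, 0.8944).
r_{23} = q_2·a_3 = 0.8944.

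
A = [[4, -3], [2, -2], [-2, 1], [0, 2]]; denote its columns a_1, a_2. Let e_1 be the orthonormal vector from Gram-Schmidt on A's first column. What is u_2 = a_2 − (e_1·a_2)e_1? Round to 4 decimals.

u_2 = (0.0000, -0.5000, -0.5000, 2.0000)

e_1 = a_1/‖a_1‖ = (4, 2, -2, 0)/4.8990 = (0.8165, 0.4082, -0.4082, 0.0000).
r_{12} = e_1·a_2 = -3.6742.
u_2 = a_2 + 3.6742·e_1 = (0.0000, -0.5000, -0.5000, 2.0000).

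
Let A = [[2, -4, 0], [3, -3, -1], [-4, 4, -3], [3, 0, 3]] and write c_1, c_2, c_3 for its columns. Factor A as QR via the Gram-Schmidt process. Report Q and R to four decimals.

c_1 = (2, 3, -4, 3); ‖c_1‖ = 6.1644, so q_1 = (0.3244, 0.4867, -0.6489, 0.4867).
q_1·c_2 = 0.3244·(-4) + 0.4867·(-3) + (-0.6489)·4 + 0.4867·0 = -5.3533.
u_2 = c_2 + 5.3533·q_1 = (-2.2632, -0.3947, 0.5263, 2.6053).
‖u_2‖ = 3.5131, so q_2 = (-0.6442, -0.1124, 0.1498, 0.7416).
q_1·c_3 = 0.3244·0 + 0.4867·(-1) + (-0.6489)·(-3) + 0.4867·3 = 2.9200; q_2·c_3 = (-0.6442)·0 + (-0.1124)·(-1) + 0.1498·(-3) + 0.7416·3 = 1.8877.
u_3 = c_3 − 2.9200·q_1 − 1.8877·q_2 = (0.2687, -2.2090, -1.3881, 0.1791).
‖u_3‖ = 2.6288, so q_3 = (0.1022, -0.8403, -0.5280, 0.0681).

Q = [[0.3244, -0.6442, 0.1022], [0.4867, -0.1124, -0.8403], [-0.6489, 0.1498, -0.5280], [0.4867, 0.7416, 0.0681]], R = [[6.1644, -5.3533, 2.9200], [0.0000, 3.5131, 1.8877], [0.0000, 0.0000, 2.6288]]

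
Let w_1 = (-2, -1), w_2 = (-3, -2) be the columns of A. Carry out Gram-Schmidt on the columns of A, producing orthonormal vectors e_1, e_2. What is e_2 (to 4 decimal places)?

w_1 = (-2, -1); ‖w_1‖ = 2.2361, so e_1 = (-0.8944, -0.4472).
e_1·w_2 = (-0.8944)·(-3) + (-0.4472)·(-2) = 3.5777.
u_2 = w_2 − 3.5777·e_1 = (0.2000, -0.4000).
‖u_2‖ = 0.4472, so e_2 = (0.4472, -0.8944).

e_2 = (0.4472, -0.8944)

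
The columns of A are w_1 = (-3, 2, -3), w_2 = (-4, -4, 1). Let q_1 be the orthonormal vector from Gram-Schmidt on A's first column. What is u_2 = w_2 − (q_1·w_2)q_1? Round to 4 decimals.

q_1 = w_1/‖w_1‖ = (-3, 2, -3)/4.6904 = (-0.6396, 0.4264, -0.6396).
r_{12} = q_1·w_2 = 0.2132.
u_2 = w_2 − 0.2132·q_1 = (-3.8636, -4.0909, 1.1364).

u_2 = (-3.8636, -4.0909, 1.1364)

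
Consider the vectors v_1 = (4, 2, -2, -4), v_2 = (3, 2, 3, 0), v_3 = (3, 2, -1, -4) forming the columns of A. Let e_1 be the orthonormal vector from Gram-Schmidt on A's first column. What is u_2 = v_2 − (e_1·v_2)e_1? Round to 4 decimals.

u_2 = (2.0000, 1.5000, 3.5000, 1.0000)

e_1 = v_1/‖v_1‖ = (4, 2, -2, -4)/6.3246 = (0.6325, 0.3162, -0.3162, -0.6325).
r_{12} = e_1·v_2 = 1.5811.
u_2 = v_2 − 1.5811·e_1 = (2.0000, 1.5000, 3.5000, 1.0000).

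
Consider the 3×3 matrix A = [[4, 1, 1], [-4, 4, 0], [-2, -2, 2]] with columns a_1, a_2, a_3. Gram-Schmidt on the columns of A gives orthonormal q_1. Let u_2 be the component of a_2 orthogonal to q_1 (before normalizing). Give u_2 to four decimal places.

u_2 = (1.8889, 3.1111, -2.4444)

a_1 = (4, -4, -2); ‖a_1‖ = 6.0000, so q_1 = (0.6667, -0.6667, -0.3333).
q_1·a_2 = 0.6667·1 + (-0.6667)·4 + (-0.3333)·(-2) = -1.3333.
u_2 = a_2 + 1.3333·q_1 = (1.8889, 3.1111, -2.4444).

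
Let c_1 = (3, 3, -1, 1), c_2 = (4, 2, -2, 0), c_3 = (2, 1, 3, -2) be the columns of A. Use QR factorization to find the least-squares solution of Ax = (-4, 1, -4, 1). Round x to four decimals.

x = (0.5349, -0.5000, -1.1744)

c_1 = (3, 3, -1, 1); ‖c_1‖ = 4.4721, so q_1 = (0.6708, 0.6708, -0.2236, 0.2236).
q_1·c_2 = 0.6708·4 + 0.6708·2 + (-0.2236)·(-2) + 0.2236·0 = 4.4721.
u_2 = c_2 − 4.4721·q_1 = (1.0000, -1.0000, -1.0000, -1.0000).
‖u_2‖ = 2.0000, so q_2 = (0.5000, -0.5000, -0.5000, -0.5000).
q_1·c_3 = 0.6708·2 + 0.6708·1 + (-0.2236)·3 + 0.2236·(-2) = 0.8944; q_2·c_3 = 0.5000·2 + (-0.5000)·1 + (-0.5000)·3 + (-0.5000)·(-2) = 0.0000.
u_3 = c_3 − 0.8944·q_1 + 0.0000·q_2 = (1.4000, 0.4000, 3.2000, -2.2000).
‖u_3‖ = 4.1473, so q_3 = (0.3376, 0.0964, 0.7716, -0.5305).
Qᵀb = (-0.8944, -1.0000, -4.8707).
Back-substitute: x_3 = -4.8707/4.1473 = -1.1744.
x_2 = (-1.0000 + 0.0000·(-1.1744))/2.0000 = -0.5000.
x_1 = (-0.8944 − 4.4721·(-0.5000) − 0.8944·(-1.1744))/4.4721 = 0.5349.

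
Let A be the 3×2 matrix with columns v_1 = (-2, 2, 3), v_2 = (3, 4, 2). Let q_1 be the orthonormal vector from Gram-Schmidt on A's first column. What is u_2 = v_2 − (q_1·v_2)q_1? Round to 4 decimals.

u_2 = (3.9412, 3.0588, 0.5882)

v_1 = (-2, 2, 3); ‖v_1‖ = 4.1231, so q_1 = (-0.4851, 0.4851, 0.7276).
q_1·v_2 = (-0.4851)·3 + 0.4851·4 + 0.7276·2 = 1.9403.
u_2 = v_2 − 1.9403·q_1 = (3.9412, 3.0588, 0.5882).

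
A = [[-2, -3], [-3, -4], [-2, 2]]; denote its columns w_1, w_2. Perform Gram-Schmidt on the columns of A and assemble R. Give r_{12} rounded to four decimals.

r_{12} = 3.3955

w_1 = (-2, -3, -2); ‖w_1‖ = 4.1231, so q_1 = (-0.4851, -0.7276, -0.4851).
r_{12} = q_1·w_2 = 3.3955.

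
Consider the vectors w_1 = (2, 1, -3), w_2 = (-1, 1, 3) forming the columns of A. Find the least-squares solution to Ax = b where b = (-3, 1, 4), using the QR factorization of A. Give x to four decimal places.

x = (-0.5000, 1.0000)

w_1 = (2, 1, -3); ‖w_1‖ = 3.7417, so q_1 = (0.5345, 0.2673, -0.8018).
q_1·w_2 = 0.5345·(-1) + 0.2673·1 + (-0.8018)·3 = -2.6726.
u_2 = w_2 + 2.6726·q_1 = (0.4286, 1.7143, 0.8571).
‖u_2‖ = 1.9640, so q_2 = (0.2182, 0.8729, 0.4364).
Qᵀb = (-4.5434, 1.9640).
Back-substitute: x_2 = 1.9640/1.9640 = 1.0000.
x_1 = (-4.5434 + 2.6726·1.0000)/3.7417 = -0.5000.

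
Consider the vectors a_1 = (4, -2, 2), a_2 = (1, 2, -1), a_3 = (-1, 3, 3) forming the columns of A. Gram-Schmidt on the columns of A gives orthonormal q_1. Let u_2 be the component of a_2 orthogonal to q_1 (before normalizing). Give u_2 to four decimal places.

u_2 = (1.3333, 1.8333, -0.8333)

a_1 = (4, -2, 2); ‖a_1‖ = 4.8990, so q_1 = (0.8165, -0.4082, 0.4082).
q_1·a_2 = 0.8165·1 + (-0.4082)·2 + 0.4082·(-1) = -0.4082.
u_2 = a_2 + 0.4082·q_1 = (1.3333, 1.8333, -0.8333).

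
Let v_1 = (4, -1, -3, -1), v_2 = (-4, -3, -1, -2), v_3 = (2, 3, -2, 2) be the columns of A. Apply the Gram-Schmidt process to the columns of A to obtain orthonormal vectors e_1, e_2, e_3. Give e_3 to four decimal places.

e_3 = (-0.3453, 0.4794, -0.7327, 0.3378)

e_1 = v_1/‖v_1‖ = (4, -1, -3, -1)/5.1962 = (0.7698, -0.1925, -0.5774, -0.1925).
r_{12} = e_1·v_2 = -1.5396.
u_2 = v_2 + 1.5396·e_1 = (-2.8148, -3.2963, -1.8889, -2.2963).
‖u_2‖ = 5.2564, so e_2 = (-0.5355, -0.6271, -0.3594, -0.4369).
r_{13} = e_1·v_3 = 1.7321; r_{23} = e_2·v_3 = -3.1073.
u_3 = v_3 − 1.7321·e_1 + 3.1073·e_2 = (-0.9973, 1.3847, -2.1166, 0.9759).
‖u_3‖ = 2.8887, so e_3 = (-0.3453, 0.4794, -0.7327, 0.3378).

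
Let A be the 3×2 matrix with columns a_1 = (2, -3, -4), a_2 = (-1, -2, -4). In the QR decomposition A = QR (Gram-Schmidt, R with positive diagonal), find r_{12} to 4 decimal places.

r_{12} = 3.7139

a_1 = (2, -3, -4); ‖a_1‖ = 5.3852, so q_1 = (0.3714, -0.5571, -0.7428).
r_{12} = q_1·a_2 = 3.7139.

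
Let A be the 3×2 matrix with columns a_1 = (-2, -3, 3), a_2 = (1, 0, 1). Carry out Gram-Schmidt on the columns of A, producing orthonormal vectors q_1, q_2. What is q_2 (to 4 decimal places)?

a_1 = (-2, -3, 3); ‖a_1‖ = 4.6904, so q_1 = (-0.4264, -0.6396, 0.6396).
q_1·a_2 = (-0.4264)·1 + (-0.6396)·0 + 0.6396·1 = 0.2132.
u_2 = a_2 − 0.2132·q_1 = (1.0909, 0.1364, 0.8636).
‖u_2‖ = 1.3981, so q_2 = (0.7803, 0.0975, 0.6177).

q_2 = (0.7803, 0.0975, 0.6177)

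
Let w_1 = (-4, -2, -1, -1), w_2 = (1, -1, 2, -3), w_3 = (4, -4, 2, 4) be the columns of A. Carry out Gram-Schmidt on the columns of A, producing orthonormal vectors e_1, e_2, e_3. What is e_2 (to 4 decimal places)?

w_1 = (-4, -2, -1, -1); ‖w_1‖ = 4.6904, so e_1 = (-0.8528, -0.4264, -0.2132, -0.2132).
e_1·w_2 = (-0.8528)·1 + (-0.4264)·(-1) + (-0.2132)·2 + (-0.2132)·(-3) = -0.2132.
u_2 = w_2 + 0.2132·e_1 = (0.8182, -1.0909, 1.9545, -3.0455).
‖u_2‖ = 3.8671, so e_2 = (0.2116, -0.2821, 0.5054, -0.7875).

e_2 = (0.2116, -0.2821, 0.5054, -0.7875)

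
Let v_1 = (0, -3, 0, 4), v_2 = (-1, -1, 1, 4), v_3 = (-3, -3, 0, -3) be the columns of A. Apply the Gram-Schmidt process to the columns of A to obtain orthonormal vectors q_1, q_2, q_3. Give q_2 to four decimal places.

v_1 = (0, -3, 0, 4); ‖v_1‖ = 5.0000, so q_1 = (0.0000, -0.6000, 0.0000, 0.8000).
q_1·v_2 = 0.0000·(-1) + (-0.6000)·(-1) + 0.0000·1 + 0.8000·4 = 3.8000.
u_2 = v_2 − 3.8000·q_1 = (-1.0000, 1.2800, 1.0000, 0.9600).
‖u_2‖ = 2.1354, so q_2 = (-0.4683, 0.5994, 0.4683, 0.4496).

q_2 = (-0.4683, 0.5994, 0.4683, 0.4496)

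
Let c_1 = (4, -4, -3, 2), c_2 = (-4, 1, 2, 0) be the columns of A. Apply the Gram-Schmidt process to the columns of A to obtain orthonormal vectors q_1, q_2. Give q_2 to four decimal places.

q_2 = (-0.6908, -0.5363, 0.1091, 0.4726)

c_1 = (4, -4, -3, 2); ‖c_1‖ = 6.7082, so q_1 = (0.5963, -0.5963, -0.4472, 0.2981).
q_1·c_2 = 0.5963·(-4) + (-0.5963)·1 + (-0.4472)·2 + 0.2981·0 = -3.8759.
u_2 = c_2 + 3.8759·q_1 = (-1.6889, -1.3111, 0.2667, 1.1556).
‖u_2‖ = 2.4449, so q_2 = (-0.6908, -0.5363, 0.1091, 0.4726).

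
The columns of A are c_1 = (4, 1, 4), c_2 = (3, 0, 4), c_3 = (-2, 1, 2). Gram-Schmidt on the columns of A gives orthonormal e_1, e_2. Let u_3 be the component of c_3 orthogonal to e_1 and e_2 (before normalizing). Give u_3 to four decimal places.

u_3 = (-1.7561, 1.7561, 1.3171)

c_1 = (4, 1, 4); ‖c_1‖ = 5.7446, so e_1 = (0.6963, 0.1741, 0.6963).
e_1·c_2 = 0.6963·3 + 0.1741·0 + 0.6963·4 = 4.8742.
u_2 = c_2 − 4.8742·e_1 = (-0.3939, -0.8485, 0.6061).
‖u_2‖ = 1.1146, so e_2 = (-0.3534, -0.7612, 0.5437).
e_1·c_3 = 0.6963·(-2) + 0.1741·1 + 0.6963·2 = 0.1741; e_2·c_3 = (-0.3534)·(-2) + (-0.7612)·1 + 0.5437·2 = 1.0331.
u_3 = c_3 − 0.1741·e_1 − 1.0331·e_2 = (-1.7561, 1.7561, 1.3171).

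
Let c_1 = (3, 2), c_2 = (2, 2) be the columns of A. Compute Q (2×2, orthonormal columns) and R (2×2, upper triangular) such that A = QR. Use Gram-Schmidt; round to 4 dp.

e_1 = c_1/‖c_1‖ = (3, 2)/3.6056 = (0.8321, 0.5547).
r_{12} = e_1·c_2 = 2.7735.
u_2 = c_2 − 2.7735·e_1 = (-0.3077, 0.4615).
‖u_2‖ = 0.5547, so e_2 = (-0.5547, 0.8321).

Q = [[0.8321, -0.5547], [0.5547, 0.8321]], R = [[3.6056, 2.7735], [0.0000, 0.5547]]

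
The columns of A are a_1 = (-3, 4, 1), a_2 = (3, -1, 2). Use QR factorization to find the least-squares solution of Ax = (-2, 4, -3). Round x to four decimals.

x = (0.3704, -0.8519)

a_1 = (-3, 4, 1); ‖a_1‖ = 5.0990, so e_1 = (-0.5883, 0.7845, 0.1961).
e_1·a_2 = (-0.5883)·3 + 0.7845·(-1) + 0.1961·2 = -2.1573.
u_2 = a_2 + 2.1573·e_1 = (1.7308, 0.6923, 2.4231).
‖u_2‖ = 3.0571, so e_2 = (0.5661, 0.2265, 0.7926).
Qᵀb = (3.7262, -2.6042).
Back-substitute: x_2 = -2.6042/3.0571 = -0.8519.
x_1 = (3.7262 + 2.1573·(-0.8519))/5.0990 = 0.3704.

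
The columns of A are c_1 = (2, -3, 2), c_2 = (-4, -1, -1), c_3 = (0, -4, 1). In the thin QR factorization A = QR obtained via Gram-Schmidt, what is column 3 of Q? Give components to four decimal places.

c_1 = (2, -3, 2); ‖c_1‖ = 4.1231, so q_1 = (0.4851, -0.7276, 0.4851).
q_1·c_2 = 0.4851·(-4) + (-0.7276)·(-1) + 0.4851·(-1) = -1.6977.
u_2 = c_2 + 1.6977·q_1 = (-3.1765, -2.2353, -0.1765).
‖u_2‖ = 3.8881, so q_2 = (-0.8170, -0.5749, -0.0454).
q_1·c_3 = 0.4851·0 + (-0.7276)·(-4) + 0.4851·1 = 3.3955; q_2·c_3 = (-0.8170)·0 + (-0.5749)·(-4) + (-0.0454)·1 = 2.2542.
u_3 = c_3 − 3.3955·q_1 − 2.2542·q_2 = (0.1946, -0.2335, -0.5447).
‖u_3‖ = 0.6238, so q_3 = (0.3119, -0.3743, -0.8733).

q_3 = (0.3119, -0.3743, -0.8733)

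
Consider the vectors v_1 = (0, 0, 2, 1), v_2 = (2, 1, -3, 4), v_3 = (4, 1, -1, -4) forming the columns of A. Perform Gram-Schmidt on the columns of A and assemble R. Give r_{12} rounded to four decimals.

v_1 = (0, 0, 2, 1); ‖v_1‖ = 2.2361, so e_1 = (0.0000, 0.0000, 0.8944, 0.4472).
r_{12} = e_1·v_2 = -0.8944.

r_{12} = -0.8944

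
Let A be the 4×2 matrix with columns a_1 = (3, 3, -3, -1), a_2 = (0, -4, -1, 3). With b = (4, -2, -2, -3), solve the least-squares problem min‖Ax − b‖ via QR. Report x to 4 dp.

x = (0.6884, 0.3562)

e_1 = a_1/‖a_1‖ = (3, 3, -3, -1)/5.2915 = (0.5669, 0.5669, -0.5669, -0.1890).
r_{12} = e_1·a_2 = -2.2678.
u_2 = a_2 + 2.2678·e_1 = (1.2857, -2.7143, -2.2857, 2.5714).
‖u_2‖ = 4.5670, so e_2 = (0.2815, -0.5943, -0.5005, 0.5631).
Qᵀb = (2.8347, 1.6266).
Back-substitute: x_2 = 1.6266/4.5670 = 0.3562.
x_1 = (2.8347 + 2.2678·0.3562)/5.2915 = 0.6884.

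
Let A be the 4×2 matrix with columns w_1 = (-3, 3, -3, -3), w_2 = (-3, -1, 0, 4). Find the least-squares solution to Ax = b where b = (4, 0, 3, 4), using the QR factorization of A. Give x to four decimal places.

w_1 = (-3, 3, -3, -3); ‖w_1‖ = 6.0000, so q_1 = (-0.5000, 0.5000, -0.5000, -0.5000).
q_1·w_2 = (-0.5000)·(-3) + 0.5000·(-1) + (-0.5000)·0 + (-0.5000)·4 = -1.0000.
u_2 = w_2 + 1.0000·q_1 = (-3.5000, -0.5000, -0.5000, 3.5000).
‖u_2‖ = 5.0000, so q_2 = (-0.7000, -0.1000, -0.1000, 0.7000).
Qᵀb = (-5.5000, -0.3000).
Back-substitute: x_2 = -0.3000/5.0000 = -0.0600.
x_1 = (-5.5000 + 1.0000·(-0.0600))/6.0000 = -0.9267.

x = (-0.9267, -0.0600)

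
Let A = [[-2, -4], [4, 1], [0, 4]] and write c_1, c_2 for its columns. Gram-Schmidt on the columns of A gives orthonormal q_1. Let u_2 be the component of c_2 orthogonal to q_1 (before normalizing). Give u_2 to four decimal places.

u_2 = (-2.8000, -1.4000, 4.0000)

q_1 = c_1/‖c_1‖ = (-2, 4, 0)/4.4721 = (-0.4472, 0.8944, 0.0000).
r_{12} = q_1·c_2 = 2.6833.
u_2 = c_2 − 2.6833·q_1 = (-2.8000, -1.4000, 4.0000).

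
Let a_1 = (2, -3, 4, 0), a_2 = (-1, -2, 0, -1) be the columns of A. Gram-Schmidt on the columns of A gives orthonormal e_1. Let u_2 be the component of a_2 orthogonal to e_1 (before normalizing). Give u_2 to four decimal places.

u_2 = (-1.2759, -1.5862, -0.5517, -1.0000)

a_1 = (2, -3, 4, 0); ‖a_1‖ = 5.3852, so e_1 = (0.3714, -0.5571, 0.7428, 0.0000).
e_1·a_2 = 0.3714·(-1) + (-0.5571)·(-2) + 0.7428·0 + 0.0000·(-1) = 0.7428.
u_2 = a_2 − 0.7428·e_1 = (-1.2759, -1.5862, -0.5517, -1.0000).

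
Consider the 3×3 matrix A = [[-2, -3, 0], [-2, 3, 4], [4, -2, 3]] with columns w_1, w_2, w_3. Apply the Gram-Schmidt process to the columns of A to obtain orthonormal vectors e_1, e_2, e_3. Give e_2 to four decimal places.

e_1 = w_1/‖w_1‖ = (-2, -2, 4)/4.8990 = (-0.4082, -0.4082, 0.8165).
r_{12} = e_1·w_2 = -1.6330.
u_2 = w_2 + 1.6330·e_1 = (-3.6667, 2.3333, -0.6667).
‖u_2‖ = 4.3970, so e_2 = (-0.8339, 0.5307, -0.1516).

e_2 = (-0.8339, 0.5307, -0.1516)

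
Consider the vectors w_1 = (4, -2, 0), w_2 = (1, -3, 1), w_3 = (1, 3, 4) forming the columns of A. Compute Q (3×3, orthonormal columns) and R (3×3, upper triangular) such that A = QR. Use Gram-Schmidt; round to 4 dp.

w_1 = (4, -2, 0); ‖w_1‖ = 4.4721, so q_1 = (0.8944, -0.4472, 0.0000).
q_1·w_2 = 0.8944·1 + (-0.4472)·(-3) + 0.0000·1 = 2.2361.
u_2 = w_2 − 2.2361·q_1 = (-1.0000, -2.0000, 1.0000).
‖u_2‖ = 2.4495, so q_2 = (-0.4082, -0.8165, 0.4082).
q_1·w_3 = 0.8944·1 + (-0.4472)·3 + 0.0000·4 = -0.4472; q_2·w_3 = (-0.4082)·1 + (-0.8165)·3 + 0.4082·4 = -1.2247.
u_3 = w_3 + 0.4472·q_1 + 1.2247·q_2 = (0.9000, 1.8000, 4.5000).
‖u_3‖ = 4.9295, so q_3 = (0.1826, 0.3651, 0.9129).

Q = [[0.8944, -0.4082, 0.1826], [-0.4472, -0.8165, 0.3651], [0.0000, 0.4082, 0.9129]], R = [[4.4721, 2.2361, -0.4472], [0.0000, 2.4495, -1.2247], [0.0000, 0.0000, 4.9295]]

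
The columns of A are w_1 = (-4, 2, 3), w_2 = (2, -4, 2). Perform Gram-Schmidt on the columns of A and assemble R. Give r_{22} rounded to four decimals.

r_{22} = 4.5334

w_1 = (-4, 2, 3); ‖w_1‖ = 5.3852, so e_1 = (-0.7428, 0.3714, 0.5571).
e_1·w_2 = (-0.7428)·2 + 0.3714·(-4) + 0.5571·2 = -1.8570.
u_2 = w_2 + 1.8570·e_1 = (0.6207, -3.3103, 3.0345).
r_{22} = ‖u_2‖ = 4.5334.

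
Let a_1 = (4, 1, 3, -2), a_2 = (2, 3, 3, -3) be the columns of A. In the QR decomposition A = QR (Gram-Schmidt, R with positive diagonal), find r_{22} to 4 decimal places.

e_1 = a_1/‖a_1‖ = (4, 1, 3, -2)/5.4772 = (0.7303, 0.1826, 0.5477, -0.3651).
r_{12} = e_1·a_2 = 4.7469.
u_2 = a_2 − 4.7469·e_1 = (-1.4667, 2.1333, 0.4000, -1.2667).
r_{22} = ‖u_2‖ = 2.9098.

r_{22} = 2.9098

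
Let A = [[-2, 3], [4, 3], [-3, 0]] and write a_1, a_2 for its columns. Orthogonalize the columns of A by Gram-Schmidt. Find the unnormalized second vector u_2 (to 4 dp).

u_2 = (3.4138, 2.1724, 0.6207)

a_1 = (-2, 4, -3); ‖a_1‖ = 5.3852, so q_1 = (-0.3714, 0.7428, -0.5571).
q_1·a_2 = (-0.3714)·3 + 0.7428·3 + (-0.5571)·0 = 1.1142.
u_2 = a_2 − 1.1142·q_1 = (3.4138, 2.1724, 0.6207).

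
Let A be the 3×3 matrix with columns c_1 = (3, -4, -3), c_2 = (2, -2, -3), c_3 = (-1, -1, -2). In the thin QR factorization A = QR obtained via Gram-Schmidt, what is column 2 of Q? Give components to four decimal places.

e_1 = c_1/‖c_1‖ = (3, -4, -3)/5.8310 = (0.5145, -0.6860, -0.5145).
r_{12} = e_1·c_2 = 3.9445.
u_2 = c_2 − 3.9445·e_1 = (-0.0294, 0.7059, -0.9706).
‖u_2‖ = 1.2005, so e_2 = (-0.0245, 0.5880, -0.8085).

e_2 = (-0.0245, 0.5880, -0.8085)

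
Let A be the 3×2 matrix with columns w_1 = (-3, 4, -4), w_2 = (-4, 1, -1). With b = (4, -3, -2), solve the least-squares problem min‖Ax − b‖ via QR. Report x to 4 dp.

x = (0.1538, -1.1154)

w_1 = (-3, 4, -4); ‖w_1‖ = 6.4031, so e_1 = (-0.4685, 0.6247, -0.6247).
e_1·w_2 = (-0.4685)·(-4) + 0.6247·1 + (-0.6247)·(-1) = 3.1235.
u_2 = w_2 − 3.1235·e_1 = (-2.5366, -0.9512, 0.9512).
‖u_2‖ = 2.8712, so e_2 = (-0.8835, -0.3313, 0.3313).
Qᵀb = (-2.4988, -3.2025).
Back-substitute: x_2 = -3.2025/2.8712 = -1.1154.
x_1 = (-2.4988 − 3.1235·(-1.1154))/6.4031 = 0.1538.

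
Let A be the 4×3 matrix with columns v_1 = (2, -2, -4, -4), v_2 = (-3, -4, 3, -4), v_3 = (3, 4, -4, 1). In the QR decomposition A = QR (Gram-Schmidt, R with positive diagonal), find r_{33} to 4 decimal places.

r_{33} = 1.6471

v_1 = (2, -2, -4, -4); ‖v_1‖ = 6.3246, so e_1 = (0.3162, -0.3162, -0.6325, -0.6325).
e_1·v_2 = 0.3162·(-3) + (-0.3162)·(-4) + (-0.6325)·3 + (-0.6325)·(-4) = 0.9487.
u_2 = v_2 − 0.9487·e_1 = (-3.3000, -3.7000, 3.6000, -3.4000).
‖u_2‖ = 7.0071, so e_2 = (-0.4709, -0.5280, 0.5138, -0.4852).
e_1·v_3 = 0.3162·3 + (-0.3162)·4 + (-0.6325)·(-4) + (-0.6325)·1 = 1.5811; e_2·v_3 = (-0.4709)·3 + (-0.5280)·4 + 0.5138·(-4) + (-0.4852)·1 = -6.0652.
u_3 = v_3 − 1.5811·e_1 + 6.0652·e_2 = (-0.3564, 1.2974, 0.1161, -0.9430).
r_{33} = ‖u_3‖ = 1.6471.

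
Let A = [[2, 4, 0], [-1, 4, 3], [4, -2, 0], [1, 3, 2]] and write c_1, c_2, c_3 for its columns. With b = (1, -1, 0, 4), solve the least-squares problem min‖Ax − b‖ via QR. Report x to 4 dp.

x = (0.3325, 0.2465, 0.0689)

e_1 = c_1/‖c_1‖ = (2, -1, 4, 1)/4.6904 = (0.4264, -0.2132, 0.8528, 0.2132).
r_{12} = e_1·c_2 = -0.2132.
u_2 = c_2 + 0.2132·e_1 = (4.0909, 3.9545, -1.8182, 3.0455).
‖u_2‖ = 6.7048, so e_2 = (0.6101, 0.5898, -0.2712, 0.4542).
r_{13} = e_1·c_3 = -0.2132; r_{23} = e_2·c_3 = 2.6779.
u_3 = c_3 + 0.2132·e_1 − 2.6779·e_2 = (-1.5430, 1.3751, 0.9080, 0.8291).
‖u_3‖ = 2.4049, so e_3 = (-0.6416, 0.5718, 0.3776, 0.3448).
Qᵀb = (1.4924, 1.8372, 0.1657).
Back-substitute: x_3 = 0.1657/2.4049 = 0.0689.
x_2 = (1.8372 − 2.6779·0.0689)/6.7048 = 0.2465.
x_1 = (1.4924 + 0.2132·0.2465 + 0.2132·0.0689)/4.6904 = 0.3325.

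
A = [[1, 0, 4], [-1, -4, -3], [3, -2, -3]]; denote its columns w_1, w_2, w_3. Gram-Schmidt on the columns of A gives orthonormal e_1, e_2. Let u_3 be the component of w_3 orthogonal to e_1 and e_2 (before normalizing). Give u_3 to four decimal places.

w_1 = (1, -1, 3); ‖w_1‖ = 3.3166, so e_1 = (0.3015, -0.3015, 0.9045).
e_1·w_2 = 0.3015·0 + (-0.3015)·(-4) + 0.9045·(-2) = -0.6030.
u_2 = w_2 + 0.6030·e_1 = (0.1818, -4.1818, -1.4545).
‖u_2‖ = 4.4313, so e_2 = (0.0410, -0.9437, -0.3282).
e_1·w_3 = 0.3015·4 + (-0.3015)·(-3) + 0.9045·(-3) = -0.6030; e_2·w_3 = 0.0410·4 + (-0.9437)·(-3) + (-0.3282)·(-3) = 3.9800.
u_3 = w_3 + 0.6030·e_1 − 3.9800·e_2 = (4.0185, 0.5741, -1.1481).

u_3 = (4.0185, 0.5741, -1.1481)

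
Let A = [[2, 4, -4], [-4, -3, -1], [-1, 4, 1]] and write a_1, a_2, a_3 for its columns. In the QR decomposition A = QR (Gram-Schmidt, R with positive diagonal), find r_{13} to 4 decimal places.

a_1 = (2, -4, -1); ‖a_1‖ = 4.5826, so e_1 = (0.4364, -0.8729, -0.2182).
r_{13} = e_1·a_3 = -1.0911.

r_{13} = -1.0911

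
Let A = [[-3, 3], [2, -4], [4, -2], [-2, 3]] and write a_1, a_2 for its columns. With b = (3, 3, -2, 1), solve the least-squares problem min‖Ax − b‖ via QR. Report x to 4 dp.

a_1 = (-3, 2, 4, -2); ‖a_1‖ = 5.7446, so q_1 = (-0.5222, 0.3482, 0.6963, -0.3482).
q_1·a_2 = (-0.5222)·3 + 0.3482·(-4) + 0.6963·(-2) + (-0.3482)·3 = -5.3964.
u_2 = a_2 + 5.3964·q_1 = (0.1818, -2.1212, 1.7576, 1.1212).
‖u_2‖ = 2.9797, so q_2 = (0.0610, -0.7119, 0.5898, 0.3763).
Qᵀb = (-2.2630, -2.7560).
Back-substitute: x_2 = -2.7560/2.9797 = -0.9249.
x_1 = (-2.2630 + 5.3964·(-0.9249))/5.7446 = -1.2628.

x = (-1.2628, -0.9249)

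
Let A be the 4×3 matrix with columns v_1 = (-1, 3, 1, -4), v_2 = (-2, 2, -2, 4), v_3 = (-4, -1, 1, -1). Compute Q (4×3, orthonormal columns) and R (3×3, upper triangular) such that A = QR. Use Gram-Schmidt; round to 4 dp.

v_1 = (-1, 3, 1, -4); ‖v_1‖ = 5.1962, so q_1 = (-0.1925, 0.5774, 0.1925, -0.7698).
q_1·v_2 = (-0.1925)·(-2) + 0.5774·2 + 0.1925·(-2) + (-0.7698)·4 = -1.9245.
u_2 = v_2 + 1.9245·q_1 = (-2.3704, 3.1111, -1.6296, 2.5185).
‖u_2‖ = 4.9291, so q_2 = (-0.4809, 0.6312, -0.3306, 0.5109).
q_1·v_3 = (-0.1925)·(-4) + 0.5774·(-1) + 0.1925·1 + (-0.7698)·(-1) = 1.1547; q_2·v_3 = (-0.4809)·(-4) + 0.6312·(-1) + (-0.3306)·1 + 0.5109·(-1) = 0.4508.
u_3 = v_3 − 1.1547·q_1 − 0.4508·q_2 = (-3.5610, -1.9512, 0.9268, -0.3415).
‖u_3‖ = 4.1789, so q_3 = (-0.8521, -0.4669, 0.2218, -0.0817).

Q = [[-0.1925, -0.4809, -0.8521], [0.5774, 0.6312, -0.4669], [0.1925, -0.3306, 0.2218], [-0.7698, 0.5109, -0.0817]], R = [[5.1962, -1.9245, 1.1547], [0.0000, 4.9291, 0.4508], [0.0000, 0.0000, 4.1789]]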